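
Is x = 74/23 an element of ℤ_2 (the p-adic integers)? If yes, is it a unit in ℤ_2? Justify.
x ∈ ℤ_2 but not a unit; v_2(x) = 1 > 0

ℤ_2 = {x ∈ ℚ_2 : v_2(x) ≥ 0} and ℤ_2^× = {x ∈ ℤ_2 : v_2(x) = 0}. Here v_2(74/23) = v_2(num) − v_2(den) = 1; compare against these criteria.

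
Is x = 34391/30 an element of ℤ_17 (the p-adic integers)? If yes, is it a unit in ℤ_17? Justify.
x ∈ ℤ_17 but not a unit; v_17(x) = 3 > 0

ℤ_17 = {x ∈ ℚ_17 : v_17(x) ≥ 0} and ℤ_17^× = {x ∈ ℤ_17 : v_17(x) = 0}. Here v_17(34391/30) = v_17(num) − v_17(den) = 3; compare against these criteria.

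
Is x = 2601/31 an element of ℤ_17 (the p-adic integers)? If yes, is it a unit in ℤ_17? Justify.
x ∈ ℤ_17 but not a unit; v_17(x) = 2 > 0

ℤ_17 = {x ∈ ℚ_17 : v_17(x) ≥ 0} and ℤ_17^× = {x ∈ ℤ_17 : v_17(x) = 0}. Here v_17(2601/31) = v_17(num) − v_17(den) = 2; compare against these criteria.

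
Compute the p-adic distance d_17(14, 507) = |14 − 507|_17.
d_17(14, 507) = 1/17

Step 1 — x − y = 14 − 507 = -493. Step 2 — v_17(-493) = 1 (factor: -493 = −(17^1 · 29); the sign does not affect v_p). Step 3 — |x − y|_17 = 17^{-1} = 1/17.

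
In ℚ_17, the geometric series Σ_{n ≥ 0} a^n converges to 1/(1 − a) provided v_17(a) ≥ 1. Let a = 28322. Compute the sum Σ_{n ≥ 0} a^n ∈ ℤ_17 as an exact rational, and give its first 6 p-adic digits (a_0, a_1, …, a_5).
Σ a^n = 1/(1 − a) = -1/28321;  first 6 digits = (1, 0, 13, 5, 16, 3)

v_17(a) = 2 ≥ 1, so the series converges in ℤ_17 to 1/(1 − a) = 1/(1 − 28322) = -1/28321. Expand this rational in ℤ_17: compute digits iteratively via d_i = x_i mod 17, x_{i+1} = (x_i − d_i)/17. The first 6 digits are (1, 0, 13, 5, 16, 3).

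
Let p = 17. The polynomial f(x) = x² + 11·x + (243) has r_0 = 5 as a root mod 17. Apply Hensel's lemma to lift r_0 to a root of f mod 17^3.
r_2 = 3320 (mod 4913)

Hensel: r_{i+1} = r_i − f(r_i)·(f′(r_i))^{-1} mod 17^{i+2}, f′(x) = 2x + 11. Iterate:
  r_0 = 5 (mod 17)
  r_1 = 141 (mod 289)
  r_2 = 3320 (mod 4913)
Final: r = 3320 satisfies f(r) ≡ 0 mod 17^3.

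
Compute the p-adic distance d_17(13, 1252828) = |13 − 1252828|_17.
d_17(13, 1252828) = 1/83521

Step 1 — x − y = 13 − 1252828 = -1252815. Step 2 — v_17(-1252815) = 4 (factor: -1252815 = −(17^4 · 15); the sign does not affect v_p). Step 3 — |x − y|_17 = 17^{-4} = 1/83521.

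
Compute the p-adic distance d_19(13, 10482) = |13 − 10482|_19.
d_19(13, 10482) = 1/361

Step 1 — x − y = 13 − 10482 = -10469. Step 2 — v_19(-10469) = 2 (factor: -10469 = −(19^2 · 29); the sign does not affect v_p). Step 3 — |x − y|_19 = 19^{-2} = 1/361.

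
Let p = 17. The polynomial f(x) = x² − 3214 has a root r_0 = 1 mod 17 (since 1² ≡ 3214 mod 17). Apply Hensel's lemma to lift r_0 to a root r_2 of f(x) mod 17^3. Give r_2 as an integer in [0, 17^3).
r_2 = 1463 (mod 4913)

Hensel's recurrence: r_{i+1} = r_i − f(r_i)·(f′(r_i))^{-1} mod 17^{i+2}, with f′(x) = 2x. Iterate:
  r_0 = 1 (mod 17)
  r_1 = 18 (mod 289)
  r_2 = 1463 (mod 4913)
Final: r_2 = 1463, and one checks f(r_2) ≡ 0 mod 17^3.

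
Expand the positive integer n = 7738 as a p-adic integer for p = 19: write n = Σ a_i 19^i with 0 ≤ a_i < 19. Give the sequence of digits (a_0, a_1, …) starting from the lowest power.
(a_0, a_1, …) = (5, 8, 2, 1)

Repeated division by 19 gives the digits low-to-high: 7738 = 5 + 8·19^1 + 2·19^2 + 1·19^3. Digit sequence: (5, 8, 2, 1).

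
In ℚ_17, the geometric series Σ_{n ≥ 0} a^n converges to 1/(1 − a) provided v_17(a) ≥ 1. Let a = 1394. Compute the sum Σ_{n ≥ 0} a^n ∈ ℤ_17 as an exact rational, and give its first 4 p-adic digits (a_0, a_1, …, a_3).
Σ a^n = 1/(1 − a) = -1/1393;  first 4 digits = (1, 14, 13, 11)

v_17(a) = 1 ≥ 1, so the series converges in ℤ_17 to 1/(1 − a) = 1/(1 − 1394) = -1/1393. Expand this rational in ℤ_17: compute digits iteratively via d_i = x_i mod 17, x_{i+1} = (x_i − d_i)/17. The first 4 digits are (1, 14, 13, 11).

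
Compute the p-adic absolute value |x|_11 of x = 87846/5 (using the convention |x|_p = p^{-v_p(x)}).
|87846/5|_11 = 1/14641

Step 1 — compute v_11(x) by factoring powers of 11 out of the numerator and denominator: v_11(87846/5) = 4. Step 2 — apply |x|_p = p^{-v_p(x)} = 11^{-4} = 1/14641.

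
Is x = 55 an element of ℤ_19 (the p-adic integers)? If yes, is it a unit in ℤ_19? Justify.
x ∈ ℤ_19^× (unit); v_19(x) = 0

ℤ_19 = {x ∈ ℚ_19 : v_19(x) ≥ 0} and ℤ_19^× = {x ∈ ℤ_19 : v_19(x) = 0}. Here v_19(55) = v_19(num) − v_19(den) = 0; compare against these criteria.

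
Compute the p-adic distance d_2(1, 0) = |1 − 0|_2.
d_2(1, 0) = 1

Step 1 — x − y = 1 − 0 = 1. Step 2 — v_2(1) = 0 (factor: 1 = (2^0 · 1); the sign does not affect v_p). Step 3 — |x − y|_2 = 2^{0} = 1.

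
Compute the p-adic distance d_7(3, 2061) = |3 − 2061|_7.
d_7(3, 2061) = 1/343

Step 1 — x − y = 3 − 2061 = -2058. Step 2 — v_7(-2058) = 3 (factor: -2058 = −(7^3 · 6); the sign does not affect v_p). Step 3 — |x − y|_7 = 7^{-3} = 1/343.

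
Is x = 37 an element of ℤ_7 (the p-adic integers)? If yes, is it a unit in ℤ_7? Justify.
x ∈ ℤ_7^× (unit); v_7(x) = 0

ℤ_7 = {x ∈ ℚ_7 : v_7(x) ≥ 0} and ℤ_7^× = {x ∈ ℤ_7 : v_7(x) = 0}. Here v_7(37) = v_7(num) − v_7(den) = 0; compare against these criteria.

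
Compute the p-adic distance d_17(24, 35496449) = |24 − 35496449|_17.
d_17(24, 35496449) = 1/1419857

Step 1 — x − y = 24 − 35496449 = -35496425. Step 2 — v_17(-35496425) = 5 (factor: -35496425 = −(17^5 · 25); the sign does not affect v_p). Step 3 — |x − y|_17 = 17^{-5} = 1/1419857.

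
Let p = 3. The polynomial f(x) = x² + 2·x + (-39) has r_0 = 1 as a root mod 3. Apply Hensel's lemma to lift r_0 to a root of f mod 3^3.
r_2 = 10 (mod 27)

Hensel: r_{i+1} = r_i − f(r_i)·(f′(r_i))^{-1} mod 3^{i+2}, f′(x) = 2x + 2. Iterate:
  r_0 = 1 (mod 3)
  r_1 = 1 (mod 9)
  r_2 = 10 (mod 27)
Final: r = 10 satisfies f(r) ≡ 0 mod 3^3.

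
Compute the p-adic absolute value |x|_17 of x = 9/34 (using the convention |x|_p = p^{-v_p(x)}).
|9/34|_17 = 17

Step 1 — compute v_17(x) by factoring powers of 17 out of the numerator and denominator: v_17(9/34) = -1. Step 2 — apply |x|_p = p^{-v_p(x)} = 17^{1} = 17.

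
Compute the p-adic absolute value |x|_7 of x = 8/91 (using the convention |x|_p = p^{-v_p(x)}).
|8/91|_7 = 7

Step 1 — compute v_7(x) by factoring powers of 7 out of the numerator and denominator: v_7(8/91) = -1. Step 2 — apply |x|_p = p^{-v_p(x)} = 7^{1} = 7.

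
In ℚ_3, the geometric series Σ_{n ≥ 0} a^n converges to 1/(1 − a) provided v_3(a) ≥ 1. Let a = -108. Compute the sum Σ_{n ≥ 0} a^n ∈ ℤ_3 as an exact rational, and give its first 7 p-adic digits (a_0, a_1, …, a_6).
Σ a^n = 1/(1 − a) = 1/109;  first 7 digits = (1, 0, 0, 2, 1, 2, 0)

v_3(a) = 3 ≥ 1, so the series converges in ℤ_3 to 1/(1 − a) = 1/(1 − (-108)) = 1/109. Expand this rational in ℤ_3: compute digits iteratively via d_i = x_i mod 3, x_{i+1} = (x_i − d_i)/3. The first 7 digits are (1, 0, 0, 2, 1, 2, 0).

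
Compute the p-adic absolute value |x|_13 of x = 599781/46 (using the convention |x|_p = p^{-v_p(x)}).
|599781/46|_13 = 1/28561

Step 1 — compute v_13(x) by factoring powers of 13 out of the numerator and denominator: v_13(599781/46) = 4. Step 2 — apply |x|_p = p^{-v_p(x)} = 13^{-4} = 1/28561.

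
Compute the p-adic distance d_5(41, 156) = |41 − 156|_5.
d_5(41, 156) = 1/5

Step 1 — x − y = 41 − 156 = -115. Step 2 — v_5(-115) = 1 (factor: -115 = −(5^1 · 23); the sign does not affect v_p). Step 3 — |x − y|_5 = 5^{-1} = 1/5.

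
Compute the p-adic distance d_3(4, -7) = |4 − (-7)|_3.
d_3(4, -7) = 1

Step 1 — x − y = 4 − (-7) = 11. Step 2 — v_3(11) = 0 (factor: 11 = (3^0 · 11); the sign does not affect v_p). Step 3 — |x − y|_3 = 3^{0} = 1.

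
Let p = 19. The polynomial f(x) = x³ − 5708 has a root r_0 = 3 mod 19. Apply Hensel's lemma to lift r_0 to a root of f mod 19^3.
r_2 = 3195 (mod 6859)

Hensel: r_{i+1} = r_i − f(r_i)/f′(r_i) mod 19^{i+2}, where f′(x) = 3x². Iterate:
  r_0 = 3 (mod 19)
  r_1 = 307 (mod 361)
  r_2 = 3195 (mod 6859)
Final: r = 3195 with f(r) ≡ 0 mod 19^3.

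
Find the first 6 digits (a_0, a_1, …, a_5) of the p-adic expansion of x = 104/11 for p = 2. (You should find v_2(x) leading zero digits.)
(a_0, …, a_5) = (0, 0, 0, 1, 1, 1)

v_2(104/11) = 3, so a_0 = ... = a_2 = 0. Factor out: x = 2^3 · u with u = 13/11 a unit in ℤ_2. Expand u iteratively via a_{v+i} = u_i mod 2, u_{i+1} = (u_i − a_{v+i})/2:
  u_0 = 13/11;  a_3 = 1;  u_1 = (u_0 − 1)/2 = 1/11
  u_1 = 1/11;  a_4 = 1;  u_2 = (u_1 − 1)/2 = -5/11
  u_2 = -5/11;  a_5 = 1;  u_3 = (u_2 − 1)/2 = -8/11
Digits: (0, 0, 0, 1, 1, 1).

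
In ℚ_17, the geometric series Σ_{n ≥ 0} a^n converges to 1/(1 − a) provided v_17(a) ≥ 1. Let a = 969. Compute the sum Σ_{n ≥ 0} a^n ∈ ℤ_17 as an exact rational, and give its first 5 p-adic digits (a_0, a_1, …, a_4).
Σ a^n = 1/(1 − a) = -1/968;  first 5 digits = (1, 6, 5, 16, 11)

v_17(a) = 1 ≥ 1, so the series converges in ℤ_17 to 1/(1 − a) = 1/(1 − 969) = -1/968. Expand this rational in ℤ_17: compute digits iteratively via d_i = x_i mod 17, x_{i+1} = (x_i − d_i)/17. The first 5 digits are (1, 6, 5, 16, 11).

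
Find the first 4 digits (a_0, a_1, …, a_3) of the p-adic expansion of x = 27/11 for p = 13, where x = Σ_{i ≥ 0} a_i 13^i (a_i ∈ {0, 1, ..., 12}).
(a_0, …, a_3) = (6, 8, 10, 11)

v_13(27/11) = 0 (numerator and denominator both coprime to 13), so x ∈ ℤ_13^×. Compute digits iteratively via a_i = x_i mod 13, x_{i+1} = (x_i − a_i)/13, with x_0 = x:
  x_0 = 27/11;  a_0 = 6;  x_1 = (x_0 − 6)/13 = -3/11
  x_1 = -3/11;  a_1 = 8;  x_2 = (x_1 − 8)/13 = -7/11
  x_2 = -7/11;  a_2 = 10;  x_3 = (x_2 − 10)/13 = -9/11
  x_3 = -9/11;  a_3 = 11;  x_4 = (x_3 − 11)/13 = -10/11
Digits: (6, 8, 10, 11).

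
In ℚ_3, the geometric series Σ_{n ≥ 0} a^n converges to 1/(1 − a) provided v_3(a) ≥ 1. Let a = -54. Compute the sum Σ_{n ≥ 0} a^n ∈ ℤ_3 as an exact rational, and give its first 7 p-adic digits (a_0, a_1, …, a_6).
Σ a^n = 1/(1 − a) = 1/55;  first 7 digits = (1, 0, 0, 1, 2, 2, 0)

v_3(a) = 3 ≥ 1, so the series converges in ℤ_3 to 1/(1 − a) = 1/(1 − (-54)) = 1/55. Expand this rational in ℤ_3: compute digits iteratively via d_i = x_i mod 3, x_{i+1} = (x_i − d_i)/3. The first 7 digits are (1, 0, 0, 1, 2, 2, 0).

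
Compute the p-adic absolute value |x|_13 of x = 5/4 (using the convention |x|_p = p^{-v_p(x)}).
|5/4|_13 = 1

Step 1 — compute v_13(x) by factoring powers of 13 out of the numerator and denominator: v_13(5/4) = 0. Step 2 — apply |x|_p = p^{-v_p(x)} = 13^{0} = 1.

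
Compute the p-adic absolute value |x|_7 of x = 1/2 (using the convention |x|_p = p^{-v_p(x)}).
|1/2|_7 = 1

Step 1 — compute v_7(x) by factoring powers of 7 out of the numerator and denominator: v_7(1/2) = 0. Step 2 — apply |x|_p = p^{-v_p(x)} = 7^{0} = 1.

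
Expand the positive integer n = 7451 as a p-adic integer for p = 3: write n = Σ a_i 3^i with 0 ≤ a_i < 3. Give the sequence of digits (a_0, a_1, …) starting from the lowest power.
(a_0, a_1, …) = (2, 2, 2, 2, 1, 0, 1, 0, 1)

Repeated division by 3 gives the digits low-to-high: 7451 = 2 + 2·3^1 + 2·3^2 + 2·3^3 + 1·3^4 + 1·3^6 + 1·3^8. Digit sequence: (2, 2, 2, 2, 1, 0, 1, 0, 1).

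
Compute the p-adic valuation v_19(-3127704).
v_19(-3127704) = 4

v_19(n) is the largest exponent k such that 19^k divides n. Factor out: -3127704 = -19^4 · 24. (Sign doesn't affect v_p.) So v_19(-3127704) = 4.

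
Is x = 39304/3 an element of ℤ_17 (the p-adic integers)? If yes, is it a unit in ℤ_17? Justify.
x ∈ ℤ_17 but not a unit; v_17(x) = 3 > 0

ℤ_17 = {x ∈ ℚ_17 : v_17(x) ≥ 0} and ℤ_17^× = {x ∈ ℤ_17 : v_17(x) = 0}. Here v_17(39304/3) = v_17(num) − v_17(den) = 3; compare against these criteria.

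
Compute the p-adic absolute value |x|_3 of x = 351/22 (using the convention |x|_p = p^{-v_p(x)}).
|351/22|_3 = 1/27

Step 1 — compute v_3(x) by factoring powers of 3 out of the numerator and denominator: v_3(351/22) = 3. Step 2 — apply |x|_p = p^{-v_p(x)} = 3^{-3} = 1/27.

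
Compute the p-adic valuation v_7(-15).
v_7(-15) = 0

v_7(n) is the largest exponent k such that 7^k divides n. Factor out: -15 = -7^0 · 15. (Sign doesn't affect v_p.) So v_7(-15) = 0.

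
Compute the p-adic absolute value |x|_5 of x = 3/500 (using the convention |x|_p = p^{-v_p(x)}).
|3/500|_5 = 125

Step 1 — compute v_5(x) by factoring powers of 5 out of the numerator and denominator: v_5(3/500) = -3. Step 2 — apply |x|_p = p^{-v_p(x)} = 5^{3} = 125.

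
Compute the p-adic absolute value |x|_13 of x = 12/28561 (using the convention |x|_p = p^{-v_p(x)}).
|12/28561|_13 = 28561

Step 1 — compute v_13(x) by factoring powers of 13 out of the numerator and denominator: v_13(12/28561) = -4. Step 2 — apply |x|_p = p^{-v_p(x)} = 13^{4} = 28561.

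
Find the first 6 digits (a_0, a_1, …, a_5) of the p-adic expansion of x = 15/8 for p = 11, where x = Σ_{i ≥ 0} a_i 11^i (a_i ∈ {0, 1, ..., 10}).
(a_0, …, a_5) = (6, 1, 4, 1, 4, 1)

v_11(15/8) = 0 (numerator and denominator both coprime to 11), so x ∈ ℤ_11^×. Compute digits iteratively via a_i = x_i mod 11, x_{i+1} = (x_i − a_i)/11, with x_0 = x:
  x_0 = 15/8;  a_0 = 6;  x_1 = (x_0 − 6)/11 = -3/8
  x_1 = -3/8;  a_1 = 1;  x_2 = (x_1 − 1)/11 = -1/8
  x_2 = -1/8;  a_2 = 4;  x_3 = (x_2 − 4)/11 = -3/8
  x_3 = -3/8;  a_3 = 1;  x_4 = (x_3 − 1)/11 = -1/8
  x_4 = -1/8;  a_4 = 4;  x_5 = (x_4 − 4)/11 = -3/8
  x_5 = -3/8;  a_5 = 1;  x_6 = (x_5 − 1)/11 = -1/8
Digits: (6, 1, 4, 1, 4, 1).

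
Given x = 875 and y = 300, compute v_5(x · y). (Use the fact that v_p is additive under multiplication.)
v_5(262500) = 5

v_p(x) = 3 (factor: 875 = 5^3 · 7); v_p(y) = 2 (factor: 300 = 5^2 · 12). Additivity: v_p(xy) = v_p(x) + v_p(y) = 3 + 2 = 5. (Direct check: xy = 262500 = 5^5 · (84).)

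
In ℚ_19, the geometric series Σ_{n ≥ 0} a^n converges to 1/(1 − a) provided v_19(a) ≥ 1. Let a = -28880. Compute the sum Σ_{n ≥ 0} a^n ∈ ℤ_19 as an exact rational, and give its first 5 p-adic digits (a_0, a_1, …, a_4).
Σ a^n = 1/(1 − a) = 1/28881;  first 5 digits = (1, 0, 15, 14, 15)

v_19(a) = 2 ≥ 1, so the series converges in ℤ_19 to 1/(1 − a) = 1/(1 − (-28880)) = 1/28881. Expand this rational in ℤ_19: compute digits iteratively via d_i = x_i mod 19, x_{i+1} = (x_i − d_i)/19. The first 5 digits are (1, 0, 15, 14, 15).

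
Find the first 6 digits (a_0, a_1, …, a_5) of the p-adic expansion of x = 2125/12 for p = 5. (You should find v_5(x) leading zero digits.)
(a_0, …, a_5) = (0, 0, 0, 1, 3, 4)

v_5(2125/12) = 3, so a_0 = ... = a_2 = 0. Factor out: x = 5^3 · u with u = 17/12 a unit in ℤ_5. Expand u iteratively via a_{v+i} = u_i mod 5, u_{i+1} = (u_i − a_{v+i})/5:
  u_0 = 17/12;  a_3 = 1;  u_1 = (u_0 − 1)/5 = 1/12
  u_1 = 1/12;  a_4 = 3;  u_2 = (u_1 − 3)/5 = -7/12
  u_2 = -7/12;  a_5 = 4;  u_3 = (u_2 − 4)/5 = -11/12
Digits: (0, 0, 0, 1, 3, 4).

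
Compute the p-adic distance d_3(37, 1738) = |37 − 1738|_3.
d_3(37, 1738) = 1/243

Step 1 — x − y = 37 − 1738 = -1701. Step 2 — v_3(-1701) = 5 (factor: -1701 = −(3^5 · 7); the sign does not affect v_p). Step 3 — |x − y|_3 = 3^{-5} = 1/243.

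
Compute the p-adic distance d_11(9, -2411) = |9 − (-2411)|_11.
d_11(9, -2411) = 1/121

Step 1 — x − y = 9 − (-2411) = 2420. Step 2 — v_11(2420) = 2 (factor: 2420 = (11^2 · 20); the sign does not affect v_p). Step 3 — |x − y|_11 = 11^{-2} = 1/121.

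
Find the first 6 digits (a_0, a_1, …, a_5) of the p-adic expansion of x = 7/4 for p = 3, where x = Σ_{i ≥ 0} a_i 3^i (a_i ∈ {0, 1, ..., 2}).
(a_0, …, a_5) = (1, 1, 2, 0, 2, 0)

v_3(7/4) = 0 (numerator and denominator both coprime to 3), so x ∈ ℤ_3^×. Compute digits iteratively via a_i = x_i mod 3, x_{i+1} = (x_i − a_i)/3, with x_0 = x:
  x_0 = 7/4;  a_0 = 1;  x_1 = (x_0 − 1)/3 = 1/4
  x_1 = 1/4;  a_1 = 1;  x_2 = (x_1 − 1)/3 = -1/4
  x_2 = -1/4;  a_2 = 2;  x_3 = (x_2 − 2)/3 = -3/4
  x_3 = -3/4;  a_3 = 0;  x_4 = (x_3 − 0)/3 = -1/4
  x_4 = -1/4;  a_4 = 2;  x_5 = (x_4 − 2)/3 = -3/4
  x_5 = -3/4;  a_5 = 0;  x_6 = (x_5 − 0)/3 = -1/4
Digits: (1, 1, 2, 0, 2, 0).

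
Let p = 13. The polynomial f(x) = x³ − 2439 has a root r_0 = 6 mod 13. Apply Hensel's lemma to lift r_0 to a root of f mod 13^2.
r_1 = 97 (mod 169)

Hensel: r_{i+1} = r_i − f(r_i)/f′(r_i) mod 13^{i+2}, where f′(x) = 3x². Iterate:
  r_0 = 6 (mod 13)
  r_1 = 97 (mod 169)
Final: r = 97 with f(r) ≡ 0 mod 13^2.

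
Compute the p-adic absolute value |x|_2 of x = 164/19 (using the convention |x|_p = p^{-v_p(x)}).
|164/19|_2 = 1/4

Step 1 — compute v_2(x) by factoring powers of 2 out of the numerator and denominator: v_2(164/19) = 2. Step 2 — apply |x|_p = p^{-v_p(x)} = 2^{-2} = 1/4.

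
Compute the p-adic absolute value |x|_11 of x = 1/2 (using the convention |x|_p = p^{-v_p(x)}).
|1/2|_11 = 1

Step 1 — compute v_11(x) by factoring powers of 11 out of the numerator and denominator: v_11(1/2) = 0. Step 2 — apply |x|_p = p^{-v_p(x)} = 11^{0} = 1.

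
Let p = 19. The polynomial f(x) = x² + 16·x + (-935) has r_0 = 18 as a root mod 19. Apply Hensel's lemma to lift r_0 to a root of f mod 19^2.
r_1 = 170 (mod 361)

Hensel: r_{i+1} = r_i − f(r_i)·(f′(r_i))^{-1} mod 19^{i+2}, f′(x) = 2x + 16. Iterate:
  r_0 = 18 (mod 19)
  r_1 = 170 (mod 361)
Final: r = 170 satisfies f(r) ≡ 0 mod 19^2.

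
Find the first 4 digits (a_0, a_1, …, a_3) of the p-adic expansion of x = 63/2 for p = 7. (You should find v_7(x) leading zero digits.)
(a_0, …, a_3) = (0, 1, 4, 3)

v_7(63/2) = 1, so a_0 = ... = a_0 = 0. Factor out: x = 7^1 · u with u = 9/2 a unit in ℤ_7. Expand u iteratively via a_{v+i} = u_i mod 7, u_{i+1} = (u_i − a_{v+i})/7:
  u_0 = 9/2;  a_1 = 1;  u_1 = (u_0 − 1)/7 = 1/2
  u_1 = 1/2;  a_2 = 4;  u_2 = (u_1 − 4)/7 = -1/2
  u_2 = -1/2;  a_3 = 3;  u_3 = (u_2 − 3)/7 = -1/2
Digits: (0, 1, 4, 3).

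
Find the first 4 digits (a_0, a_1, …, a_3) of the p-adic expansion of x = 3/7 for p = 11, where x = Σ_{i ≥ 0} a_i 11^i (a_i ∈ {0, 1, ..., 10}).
(a_0, …, a_3) = (2, 3, 6, 1)

v_11(3/7) = 0 (numerator and denominator both coprime to 11), so x ∈ ℤ_11^×. Compute digits iteratively via a_i = x_i mod 11, x_{i+1} = (x_i − a_i)/11, with x_0 = x:
  x_0 = 3/7;  a_0 = 2;  x_1 = (x_0 − 2)/11 = -1/7
  x_1 = -1/7;  a_1 = 3;  x_2 = (x_1 − 3)/11 = -2/7
  x_2 = -2/7;  a_2 = 6;  x_3 = (x_2 − 6)/11 = -4/7
  x_3 = -4/7;  a_3 = 1;  x_4 = (x_3 − 1)/11 = -1/7
Digits: (2, 3, 6, 1).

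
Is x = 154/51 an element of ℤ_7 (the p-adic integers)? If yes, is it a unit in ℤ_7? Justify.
x ∈ ℤ_7 but not a unit; v_7(x) = 1 > 0

ℤ_7 = {x ∈ ℚ_7 : v_7(x) ≥ 0} and ℤ_7^× = {x ∈ ℤ_7 : v_7(x) = 0}. Here v_7(154/51) = v_7(num) − v_7(den) = 1; compare against these criteria.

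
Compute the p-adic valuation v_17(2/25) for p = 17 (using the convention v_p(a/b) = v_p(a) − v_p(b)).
v_17(2/25) = 0

Factor powers of 17 from the numerator and denominator of the reduced fraction: 2 = 17^0 · 2 and 25 = 17^0 · 25. Apply v_p(a/b) = v_p(a) − v_p(b): v_17(2/25) = 0 − 0 = 0.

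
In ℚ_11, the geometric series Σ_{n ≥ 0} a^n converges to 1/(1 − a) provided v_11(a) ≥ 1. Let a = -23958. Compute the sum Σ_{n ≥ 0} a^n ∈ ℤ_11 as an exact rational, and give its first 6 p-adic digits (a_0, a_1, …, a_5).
Σ a^n = 1/(1 − a) = 1/23959;  first 6 digits = (1, 0, 0, 4, 9, 10)

v_11(a) = 3 ≥ 1, so the series converges in ℤ_11 to 1/(1 − a) = 1/(1 − (-23958)) = 1/23959. Expand this rational in ℤ_11: compute digits iteratively via d_i = x_i mod 11, x_{i+1} = (x_i − d_i)/11. The first 6 digits are (1, 0, 0, 4, 9, 10).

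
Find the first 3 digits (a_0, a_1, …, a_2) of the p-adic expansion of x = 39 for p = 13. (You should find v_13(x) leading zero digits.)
(a_0, …, a_2) = (0, 3, 0)

v_13(39) = 1, so a_0 = ... = a_0 = 0. Factor out: x = 13^1 · u with u = 3 a unit in ℤ_13. Expand u iteratively via a_{v+i} = u_i mod 13, u_{i+1} = (u_i − a_{v+i})/13:
  u_0 = 3;  a_1 = 3;  u_1 = (u_0 − 3)/13 = 0
  u_1 = 0;  a_2 = 0;  u_2 = (u_1 − 0)/13 = 0
Digits: (0, 3, 0).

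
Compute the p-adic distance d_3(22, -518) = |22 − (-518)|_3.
d_3(22, -518) = 1/27

Step 1 — x − y = 22 − (-518) = 540. Step 2 — v_3(540) = 3 (factor: 540 = (3^3 · 20); the sign does not affect v_p). Step 3 — |x − y|_3 = 3^{-3} = 1/27.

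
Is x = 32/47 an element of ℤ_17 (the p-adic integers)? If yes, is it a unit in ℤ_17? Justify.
x ∈ ℤ_17^× (unit); v_17(x) = 0

ℤ_17 = {x ∈ ℚ_17 : v_17(x) ≥ 0} and ℤ_17^× = {x ∈ ℤ_17 : v_17(x) = 0}. Here v_17(32/47) = v_17(num) − v_17(den) = 0; compare against these criteria.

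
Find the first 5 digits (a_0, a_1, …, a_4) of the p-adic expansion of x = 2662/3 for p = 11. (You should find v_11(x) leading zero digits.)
(a_0, …, a_4) = (0, 0, 0, 8, 3)

v_11(2662/3) = 3, so a_0 = ... = a_2 = 0. Factor out: x = 11^3 · u with u = 2/3 a unit in ℤ_11. Expand u iteratively via a_{v+i} = u_i mod 11, u_{i+1} = (u_i − a_{v+i})/11:
  u_0 = 2/3;  a_3 = 8;  u_1 = (u_0 − 8)/11 = -2/3
  u_1 = -2/3;  a_4 = 3;  u_2 = (u_1 − 3)/11 = -1/3
Digits: (0, 0, 0, 8, 3).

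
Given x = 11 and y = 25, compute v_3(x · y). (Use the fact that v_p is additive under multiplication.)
v_3(275) = 0

v_p(x) = 0 (factor: 11 = 3^0 · 11); v_p(y) = 0 (factor: 25 = 3^0 · 25). Additivity: v_p(xy) = v_p(x) + v_p(y) = 0 + 0 = 0. (Direct check: xy = 275 = 3^0 · (275).)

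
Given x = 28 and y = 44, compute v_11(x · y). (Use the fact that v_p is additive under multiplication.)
v_11(1232) = 1

v_p(x) = 0 (factor: 28 = 11^0 · 28); v_p(y) = 1 (factor: 44 = 11^1 · 4). Additivity: v_p(xy) = v_p(x) + v_p(y) = 0 + 1 = 1. (Direct check: xy = 1232 = 11^1 · (112).)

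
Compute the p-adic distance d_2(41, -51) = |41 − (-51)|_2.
d_2(41, -51) = 1/4

Step 1 — x − y = 41 − (-51) = 92. Step 2 — v_2(92) = 2 (factor: 92 = (2^2 · 23); the sign does not affect v_p). Step 3 — |x − y|_2 = 2^{-2} = 1/4.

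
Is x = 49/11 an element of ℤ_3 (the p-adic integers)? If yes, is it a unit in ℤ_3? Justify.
x ∈ ℤ_3^× (unit); v_3(x) = 0

ℤ_3 = {x ∈ ℚ_3 : v_3(x) ≥ 0} and ℤ_3^× = {x ∈ ℤ_3 : v_3(x) = 0}. Here v_3(49/11) = v_3(num) − v_3(den) = 0; compare against these criteria.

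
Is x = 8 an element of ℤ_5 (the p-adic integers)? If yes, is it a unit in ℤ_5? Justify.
x ∈ ℤ_5^× (unit); v_5(x) = 0

ℤ_5 = {x ∈ ℚ_5 : v_5(x) ≥ 0} and ℤ_5^× = {x ∈ ℤ_5 : v_5(x) = 0}. Here v_5(8) = v_5(num) − v_5(den) = 0; compare against these criteria.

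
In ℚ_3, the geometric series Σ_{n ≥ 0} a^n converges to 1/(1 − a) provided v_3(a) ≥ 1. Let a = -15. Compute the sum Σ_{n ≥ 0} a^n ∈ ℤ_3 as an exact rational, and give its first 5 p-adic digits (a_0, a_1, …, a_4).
Σ a^n = 1/(1 − a) = 1/16;  first 5 digits = (1, 1, 2, 2, 0)

v_3(a) = 1 ≥ 1, so the series converges in ℤ_3 to 1/(1 − a) = 1/(1 − (-15)) = 1/16. Expand this rational in ℤ_3: compute digits iteratively via d_i = x_i mod 3, x_{i+1} = (x_i − d_i)/3. The first 5 digits are (1, 1, 2, 2, 0).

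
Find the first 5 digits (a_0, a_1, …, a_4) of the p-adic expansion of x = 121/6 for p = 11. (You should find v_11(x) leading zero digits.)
(a_0, …, a_4) = (0, 0, 2, 9, 1)

v_11(121/6) = 2, so a_0 = ... = a_1 = 0. Factor out: x = 11^2 · u with u = 1/6 a unit in ℤ_11. Expand u iteratively via a_{v+i} = u_i mod 11, u_{i+1} = (u_i − a_{v+i})/11:
  u_0 = 1/6;  a_2 = 2;  u_1 = (u_0 − 2)/11 = -1/6
  u_1 = -1/6;  a_3 = 9;  u_2 = (u_1 − 9)/11 = -5/6
  u_2 = -5/6;  a_4 = 1;  u_3 = (u_2 − 1)/11 = -1/6
Digits: (0, 0, 2, 9, 1).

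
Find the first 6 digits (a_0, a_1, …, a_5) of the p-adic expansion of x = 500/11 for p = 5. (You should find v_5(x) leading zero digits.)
(a_0, …, a_5) = (0, 0, 0, 4, 2, 4)

v_5(500/11) = 3, so a_0 = ... = a_2 = 0. Factor out: x = 5^3 · u with u = 4/11 a unit in ℤ_5. Expand u iteratively via a_{v+i} = u_i mod 5, u_{i+1} = (u_i − a_{v+i})/5:
  u_0 = 4/11;  a_3 = 4;  u_1 = (u_0 − 4)/5 = -8/11
  u_1 = -8/11;  a_4 = 2;  u_2 = (u_1 − 2)/5 = -6/11
  u_2 = -6/11;  a_5 = 4;  u_3 = (u_2 − 4)/5 = -10/11
Digits: (0, 0, 0, 4, 2, 4).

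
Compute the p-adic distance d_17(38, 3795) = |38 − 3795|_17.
d_17(38, 3795) = 1/289

Step 1 — x − y = 38 − 3795 = -3757. Step 2 — v_17(-3757) = 2 (factor: -3757 = −(17^2 · 13); the sign does not affect v_p). Step 3 — |x − y|_17 = 17^{-2} = 1/289.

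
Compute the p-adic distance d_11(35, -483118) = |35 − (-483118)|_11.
d_11(35, -483118) = 1/161051

Step 1 — x − y = 35 − (-483118) = 483153. Step 2 — v_11(483153) = 5 (factor: 483153 = (11^5 · 3); the sign does not affect v_p). Step 3 — |x − y|_11 = 11^{-5} = 1/161051.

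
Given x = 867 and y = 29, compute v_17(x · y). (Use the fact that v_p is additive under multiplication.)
v_17(25143) = 2

v_p(x) = 2 (factor: 867 = 17^2 · 3); v_p(y) = 0 (factor: 29 = 17^0 · 29). Additivity: v_p(xy) = v_p(x) + v_p(y) = 2 + 0 = 2. (Direct check: xy = 25143 = 17^2 · (87).)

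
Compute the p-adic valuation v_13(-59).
v_13(-59) = 0

v_13(n) is the largest exponent k such that 13^k divides n. Factor out: -59 = -13^0 · 59. (Sign doesn't affect v_p.) So v_13(-59) = 0.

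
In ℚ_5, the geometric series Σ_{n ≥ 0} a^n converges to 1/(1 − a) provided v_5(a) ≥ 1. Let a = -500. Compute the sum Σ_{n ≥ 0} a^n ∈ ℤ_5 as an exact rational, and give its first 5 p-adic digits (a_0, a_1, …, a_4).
Σ a^n = 1/(1 − a) = 1/501;  first 5 digits = (1, 0, 0, 1, 4)

v_5(a) = 3 ≥ 1, so the series converges in ℤ_5 to 1/(1 − a) = 1/(1 − (-500)) = 1/501. Expand this rational in ℤ_5: compute digits iteratively via d_i = x_i mod 5, x_{i+1} = (x_i − d_i)/5. The first 5 digits are (1, 0, 0, 1, 4).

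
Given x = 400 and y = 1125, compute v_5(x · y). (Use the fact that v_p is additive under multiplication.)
v_5(450000) = 5

v_p(x) = 2 (factor: 400 = 5^2 · 16); v_p(y) = 3 (factor: 1125 = 5^3 · 9). Additivity: v_p(xy) = v_p(x) + v_p(y) = 2 + 3 = 5. (Direct check: xy = 450000 = 5^5 · (144).)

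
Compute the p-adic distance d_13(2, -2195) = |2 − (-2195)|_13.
d_13(2, -2195) = 1/2197

Step 1 — x − y = 2 − (-2195) = 2197. Step 2 — v_13(2197) = 3 (factor: 2197 = (13^3 · 1); the sign does not affect v_p). Step 3 — |x − y|_13 = 13^{-3} = 1/2197.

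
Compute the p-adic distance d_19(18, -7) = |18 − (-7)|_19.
d_19(18, -7) = 1

Step 1 — x − y = 18 − (-7) = 25. Step 2 — v_19(25) = 0 (factor: 25 = (19^0 · 25); the sign does not affect v_p). Step 3 — |x − y|_19 = 19^{0} = 1.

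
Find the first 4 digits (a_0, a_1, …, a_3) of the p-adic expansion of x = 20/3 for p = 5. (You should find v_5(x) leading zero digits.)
(a_0, …, a_3) = (0, 3, 3, 1)

v_5(20/3) = 1, so a_0 = ... = a_0 = 0. Factor out: x = 5^1 · u with u = 4/3 a unit in ℤ_5. Expand u iteratively via a_{v+i} = u_i mod 5, u_{i+1} = (u_i − a_{v+i})/5:
  u_0 = 4/3;  a_1 = 3;  u_1 = (u_0 − 3)/5 = -1/3
  u_1 = -1/3;  a_2 = 3;  u_2 = (u_1 − 3)/5 = -2/3
  u_2 = -2/3;  a_3 = 1;  u_3 = (u_2 − 1)/5 = -1/3
Digits: (0, 3, 3, 1).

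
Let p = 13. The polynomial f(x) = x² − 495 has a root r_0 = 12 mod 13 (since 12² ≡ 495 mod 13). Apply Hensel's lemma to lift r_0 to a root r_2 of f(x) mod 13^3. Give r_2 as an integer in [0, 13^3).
r_2 = 597 (mod 2197)

Hensel's recurrence: r_{i+1} = r_i − f(r_i)·(f′(r_i))^{-1} mod 13^{i+2}, with f′(x) = 2x. Iterate:
  r_0 = 12 (mod 13)
  r_1 = 90 (mod 169)
  r_2 = 597 (mod 2197)
Final: r_2 = 597, and one checks f(r_2) ≡ 0 mod 13^3.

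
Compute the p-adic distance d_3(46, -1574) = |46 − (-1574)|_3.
d_3(46, -1574) = 1/81

Step 1 — x − y = 46 − (-1574) = 1620. Step 2 — v_3(1620) = 4 (factor: 1620 = (3^4 · 20); the sign does not affect v_p). Step 3 — |x − y|_3 = 3^{-4} = 1/81.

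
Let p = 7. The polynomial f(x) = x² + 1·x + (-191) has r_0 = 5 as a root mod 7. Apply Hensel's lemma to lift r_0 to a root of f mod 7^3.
r_2 = 229 (mod 343)

Hensel: r_{i+1} = r_i − f(r_i)·(f′(r_i))^{-1} mod 7^{i+2}, f′(x) = 2x + 1. Iterate:
  r_0 = 5 (mod 7)
  r_1 = 33 (mod 49)
  r_2 = 229 (mod 343)
Final: r = 229 satisfies f(r) ≡ 0 mod 7^3.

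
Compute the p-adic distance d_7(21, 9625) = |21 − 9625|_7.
d_7(21, 9625) = 1/2401

Step 1 — x − y = 21 − 9625 = -9604. Step 2 — v_7(-9604) = 4 (factor: -9604 = −(7^4 · 4); the sign does not affect v_p). Step 3 — |x − y|_7 = 7^{-4} = 1/2401.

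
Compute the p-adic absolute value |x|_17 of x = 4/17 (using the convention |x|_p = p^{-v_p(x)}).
|4/17|_17 = 17

Step 1 — compute v_17(x) by factoring powers of 17 out of the numerator and denominator: v_17(4/17) = -1. Step 2 — apply |x|_p = p^{-v_p(x)} = 17^{1} = 17.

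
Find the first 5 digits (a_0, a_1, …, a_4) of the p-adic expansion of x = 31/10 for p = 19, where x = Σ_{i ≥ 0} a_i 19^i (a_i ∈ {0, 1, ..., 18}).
(a_0, …, a_4) = (5, 17, 1, 17, 1)

v_19(31/10) = 0 (numerator and denominator both coprime to 19), so x ∈ ℤ_19^×. Compute digits iteratively via a_i = x_i mod 19, x_{i+1} = (x_i − a_i)/19, with x_0 = x:
  x_0 = 31/10;  a_0 = 5;  x_1 = (x_0 − 5)/19 = -1/10
  x_1 = -1/10;  a_1 = 17;  x_2 = (x_1 − 17)/19 = -9/10
  x_2 = -9/10;  a_2 = 1;  x_3 = (x_2 − 1)/19 = -1/10
  x_3 = -1/10;  a_3 = 17;  x_4 = (x_3 − 17)/19 = -9/10
  x_4 = -9/10;  a_4 = 1;  x_5 = (x_4 − 1)/19 = -1/10
Digits: (5, 17, 1, 17, 1).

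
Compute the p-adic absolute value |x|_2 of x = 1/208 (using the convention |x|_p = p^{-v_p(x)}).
|1/208|_2 = 16

Step 1 — compute v_2(x) by factoring powers of 2 out of the numerator and denominator: v_2(1/208) = -4. Step 2 — apply |x|_p = p^{-v_p(x)} = 2^{4} = 16.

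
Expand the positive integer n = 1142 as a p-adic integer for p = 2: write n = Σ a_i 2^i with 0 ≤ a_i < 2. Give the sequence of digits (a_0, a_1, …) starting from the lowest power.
(a_0, a_1, …) = (0, 1, 1, 0, 1, 1, 1, 0, 0, 0, 1)

Repeated division by 2 gives the digits low-to-high: 1142 = 1·2^1 + 1·2^2 + 1·2^4 + 1·2^5 + 1·2^6 + 1·2^10. Digit sequence: (0, 1, 1, 0, 1, 1, 1, 0, 0, 0, 1).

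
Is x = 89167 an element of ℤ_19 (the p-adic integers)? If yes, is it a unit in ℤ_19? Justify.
x ∈ ℤ_19 but not a unit; v_19(x) = 3 > 0

ℤ_19 = {x ∈ ℚ_19 : v_19(x) ≥ 0} and ℤ_19^× = {x ∈ ℤ_19 : v_19(x) = 0}. Here v_19(89167) = v_19(num) − v_19(den) = 3; compare against these criteria.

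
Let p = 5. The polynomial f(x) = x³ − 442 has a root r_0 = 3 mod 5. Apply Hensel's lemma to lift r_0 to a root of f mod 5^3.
r_2 = 98 (mod 125)

Hensel: r_{i+1} = r_i − f(r_i)/f′(r_i) mod 5^{i+2}, where f′(x) = 3x². Iterate:
  r_0 = 3 (mod 5)
  r_1 = 23 (mod 25)
  r_2 = 98 (mod 125)
Final: r = 98 with f(r) ≡ 0 mod 5^3.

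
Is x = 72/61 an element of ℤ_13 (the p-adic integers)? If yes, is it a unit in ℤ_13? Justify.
x ∈ ℤ_13^× (unit); v_13(x) = 0

ℤ_13 = {x ∈ ℚ_13 : v_13(x) ≥ 0} and ℤ_13^× = {x ∈ ℤ_13 : v_13(x) = 0}. Here v_13(72/61) = v_13(num) − v_13(den) = 0; compare against these criteria.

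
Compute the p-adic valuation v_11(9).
v_11(9) = 0

v_11(n) is the largest exponent k such that 11^k divides n. Factor out: 9 = 11^0 · 9. (Sign doesn't affect v_p.) So v_11(9) = 0.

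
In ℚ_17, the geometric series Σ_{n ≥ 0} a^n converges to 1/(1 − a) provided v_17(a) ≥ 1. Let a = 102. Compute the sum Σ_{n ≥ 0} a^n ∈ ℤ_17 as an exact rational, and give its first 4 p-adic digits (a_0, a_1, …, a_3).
Σ a^n = 1/(1 − a) = -1/101;  first 4 digits = (1, 6, 2, 14)

v_17(a) = 1 ≥ 1, so the series converges in ℤ_17 to 1/(1 − a) = 1/(1 − 102) = -1/101. Expand this rational in ℤ_17: compute digits iteratively via d_i = x_i mod 17, x_{i+1} = (x_i − d_i)/17. The first 4 digits are (1, 6, 2, 14).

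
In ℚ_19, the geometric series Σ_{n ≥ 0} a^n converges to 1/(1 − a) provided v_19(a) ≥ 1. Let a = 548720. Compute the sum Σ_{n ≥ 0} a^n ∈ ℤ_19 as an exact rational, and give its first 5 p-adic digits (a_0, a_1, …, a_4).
Σ a^n = 1/(1 − a) = -1/548719;  first 5 digits = (1, 0, 0, 4, 4)

v_19(a) = 3 ≥ 1, so the series converges in ℤ_19 to 1/(1 − a) = 1/(1 − 548720) = -1/548719. Expand this rational in ℤ_19: compute digits iteratively via d_i = x_i mod 19, x_{i+1} = (x_i − d_i)/19. The first 5 digits are (1, 0, 0, 4, 4).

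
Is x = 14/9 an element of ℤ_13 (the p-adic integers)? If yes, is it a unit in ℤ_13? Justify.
x ∈ ℤ_13^× (unit); v_13(x) = 0

ℤ_13 = {x ∈ ℚ_13 : v_13(x) ≥ 0} and ℤ_13^× = {x ∈ ℤ_13 : v_13(x) = 0}. Here v_13(14/9) = v_13(num) − v_13(den) = 0; compare against these criteria.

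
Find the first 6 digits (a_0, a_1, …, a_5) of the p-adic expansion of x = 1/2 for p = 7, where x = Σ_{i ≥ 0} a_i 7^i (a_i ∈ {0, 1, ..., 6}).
(a_0, …, a_5) = (4, 3, 3, 3, 3, 3)

v_7(1/2) = 0 (numerator and denominator both coprime to 7), so x ∈ ℤ_7^×. Compute digits iteratively via a_i = x_i mod 7, x_{i+1} = (x_i − a_i)/7, with x_0 = x:
  x_0 = 1/2;  a_0 = 4;  x_1 = (x_0 − 4)/7 = -1/2
  x_1 = -1/2;  a_1 = 3;  x_2 = (x_1 − 3)/7 = -1/2
  x_2 = -1/2;  a_2 = 3;  x_3 = (x_2 − 3)/7 = -1/2
  x_3 = -1/2;  a_3 = 3;  x_4 = (x_3 − 3)/7 = -1/2
  x_4 = -1/2;  a_4 = 3;  x_5 = (x_4 − 3)/7 = -1/2
  x_5 = -1/2;  a_5 = 3;  x_6 = (x_5 − 3)/7 = -1/2
Digits: (4, 3, 3, 3, 3, 3).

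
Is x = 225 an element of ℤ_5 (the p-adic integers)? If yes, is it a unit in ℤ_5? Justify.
x ∈ ℤ_5 but not a unit; v_5(x) = 2 > 0

ℤ_5 = {x ∈ ℚ_5 : v_5(x) ≥ 0} and ℤ_5^× = {x ∈ ℤ_5 : v_5(x) = 0}. Here v_5(225) = v_5(num) − v_5(den) = 2; compare against these criteria.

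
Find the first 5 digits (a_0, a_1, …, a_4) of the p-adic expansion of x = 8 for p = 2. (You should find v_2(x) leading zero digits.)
(a_0, …, a_4) = (0, 0, 0, 1, 0)

v_2(8) = 3, so a_0 = ... = a_2 = 0. Factor out: x = 2^3 · u with u = 1 a unit in ℤ_2. Expand u iteratively via a_{v+i} = u_i mod 2, u_{i+1} = (u_i − a_{v+i})/2:
  u_0 = 1;  a_3 = 1;  u_1 = (u_0 − 1)/2 = 0
  u_1 = 0;  a_4 = 0;  u_2 = (u_1 − 0)/2 = 0
Digits: (0, 0, 0, 1, 0).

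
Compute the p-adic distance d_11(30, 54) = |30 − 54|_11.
d_11(30, 54) = 1

Step 1 — x − y = 30 − 54 = -24. Step 2 — v_11(-24) = 0 (factor: -24 = −(11^0 · 24); the sign does not affect v_p). Step 3 — |x − y|_11 = 11^{0} = 1.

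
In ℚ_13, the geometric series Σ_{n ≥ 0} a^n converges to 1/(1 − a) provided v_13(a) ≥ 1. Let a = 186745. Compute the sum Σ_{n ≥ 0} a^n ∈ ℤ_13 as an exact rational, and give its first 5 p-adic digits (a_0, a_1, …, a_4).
Σ a^n = 1/(1 − a) = -1/186744;  first 5 digits = (1, 0, 0, 7, 6)

v_13(a) = 3 ≥ 1, so the series converges in ℤ_13 to 1/(1 − a) = 1/(1 − 186745) = -1/186744. Expand this rational in ℤ_13: compute digits iteratively via d_i = x_i mod 13, x_{i+1} = (x_i − d_i)/13. The first 5 digits are (1, 0, 0, 7, 6).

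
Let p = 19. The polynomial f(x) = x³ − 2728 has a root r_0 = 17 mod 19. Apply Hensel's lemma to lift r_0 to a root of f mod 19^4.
r_3 = 12500 (mod 130321)

Hensel: r_{i+1} = r_i − f(r_i)/f′(r_i) mod 19^{i+2}, where f′(x) = 3x². Iterate:
  r_0 = 17 (mod 19)
  r_1 = 226 (mod 361)
  r_2 = 5641 (mod 6859)
  r_3 = 12500 (mod 130321)
Final: r = 12500 with f(r) ≡ 0 mod 19^4.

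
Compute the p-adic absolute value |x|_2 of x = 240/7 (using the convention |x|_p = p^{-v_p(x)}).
|240/7|_2 = 1/16

Step 1 — compute v_2(x) by factoring powers of 2 out of the numerator and denominator: v_2(240/7) = 4. Step 2 — apply |x|_p = p^{-v_p(x)} = 2^{-4} = 1/16.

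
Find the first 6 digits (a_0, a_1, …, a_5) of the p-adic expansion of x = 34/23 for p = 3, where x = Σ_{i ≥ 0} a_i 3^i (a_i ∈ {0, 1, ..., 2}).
(a_0, …, a_5) = (2, 1, 0, 0, 1, 2)

v_3(34/23) = 0 (numerator and denominator both coprime to 3), so x ∈ ℤ_3^×. Compute digits iteratively via a_i = x_i mod 3, x_{i+1} = (x_i − a_i)/3, with x_0 = x:
  x_0 = 34/23;  a_0 = 2;  x_1 = (x_0 − 2)/3 = -4/23
  x_1 = -4/23;  a_1 = 1;  x_2 = (x_1 − 1)/3 = -9/23
  x_2 = -9/23;  a_2 = 0;  x_3 = (x_2 − 0)/3 = -3/23
  x_3 = -3/23;  a_3 = 0;  x_4 = (x_3 − 0)/3 = -1/23
  x_4 = -1/23;  a_4 = 1;  x_5 = (x_4 − 1)/3 = -8/23
  x_5 = -8/23;  a_5 = 2;  x_6 = (x_5 − 2)/3 = -18/23
Digits: (2, 1, 0, 0, 1, 2).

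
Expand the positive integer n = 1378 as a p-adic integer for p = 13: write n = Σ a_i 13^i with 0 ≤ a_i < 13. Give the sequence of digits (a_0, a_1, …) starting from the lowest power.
(a_0, a_1, …) = (0, 2, 8)

Repeated division by 13 gives the digits low-to-high: 1378 = 2·13^1 + 8·13^2. Digit sequence: (0, 2, 8).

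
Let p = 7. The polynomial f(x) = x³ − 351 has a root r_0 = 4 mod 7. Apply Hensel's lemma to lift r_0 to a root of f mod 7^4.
r_3 = 2363 (mod 2401)

Hensel: r_{i+1} = r_i − f(r_i)/f′(r_i) mod 7^{i+2}, where f′(x) = 3x². Iterate:
  r_0 = 4 (mod 7)
  r_1 = 11 (mod 49)
  r_2 = 305 (mod 343)
  r_3 = 2363 (mod 2401)
Final: r = 2363 with f(r) ≡ 0 mod 7^4.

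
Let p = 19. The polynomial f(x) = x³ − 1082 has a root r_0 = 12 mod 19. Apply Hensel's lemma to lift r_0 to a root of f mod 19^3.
r_2 = 6567 (mod 6859)

Hensel: r_{i+1} = r_i − f(r_i)/f′(r_i) mod 19^{i+2}, where f′(x) = 3x². Iterate:
  r_0 = 12 (mod 19)
  r_1 = 69 (mod 361)
  r_2 = 6567 (mod 6859)
Final: r = 6567 with f(r) ≡ 0 mod 19^3.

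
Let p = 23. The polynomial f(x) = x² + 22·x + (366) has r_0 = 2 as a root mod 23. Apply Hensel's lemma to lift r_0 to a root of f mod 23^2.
r_1 = 393 (mod 529)

Hensel: r_{i+1} = r_i − f(r_i)·(f′(r_i))^{-1} mod 23^{i+2}, f′(x) = 2x + 22. Iterate:
  r_0 = 2 (mod 23)
  r_1 = 393 (mod 529)
Final: r = 393 satisfies f(r) ≡ 0 mod 23^2.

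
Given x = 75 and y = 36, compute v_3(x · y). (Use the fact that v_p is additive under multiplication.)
v_3(2700) = 3

v_p(x) = 1 (factor: 75 = 3^1 · 25); v_p(y) = 2 (factor: 36 = 3^2 · 4). Additivity: v_p(xy) = v_p(x) + v_p(y) = 1 + 2 = 3. (Direct check: xy = 2700 = 3^3 · (100).)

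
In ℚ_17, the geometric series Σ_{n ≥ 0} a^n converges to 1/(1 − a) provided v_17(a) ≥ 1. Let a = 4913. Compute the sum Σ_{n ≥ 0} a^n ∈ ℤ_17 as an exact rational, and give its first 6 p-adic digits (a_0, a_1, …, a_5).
Σ a^n = 1/(1 − a) = -1/4912;  first 6 digits = (1, 0, 0, 1, 0, 0)

v_17(a) = 3 ≥ 1, so the series converges in ℤ_17 to 1/(1 − a) = 1/(1 − 4913) = -1/4912. Expand this rational in ℤ_17: compute digits iteratively via d_i = x_i mod 17, x_{i+1} = (x_i − d_i)/17. The first 6 digits are (1, 0, 0, 1, 0, 0).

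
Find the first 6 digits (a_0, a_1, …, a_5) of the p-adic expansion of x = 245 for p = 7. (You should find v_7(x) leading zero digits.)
(a_0, …, a_5) = (0, 0, 5, 0, 0, 0)

v_7(245) = 2, so a_0 = ... = a_1 = 0. Factor out: x = 7^2 · u with u = 5 a unit in ℤ_7. Expand u iteratively via a_{v+i} = u_i mod 7, u_{i+1} = (u_i − a_{v+i})/7:
  u_0 = 5;  a_2 = 5;  u_1 = (u_0 − 5)/7 = 0
  u_1 = 0;  a_3 = 0;  u_2 = (u_1 − 0)/7 = 0
  u_2 = 0;  a_4 = 0;  u_3 = (u_2 − 0)/7 = 0
  u_3 = 0;  a_5 = 0;  u_4 = (u_3 − 0)/7 = 0
Digits: (0, 0, 5, 0, 0, 0).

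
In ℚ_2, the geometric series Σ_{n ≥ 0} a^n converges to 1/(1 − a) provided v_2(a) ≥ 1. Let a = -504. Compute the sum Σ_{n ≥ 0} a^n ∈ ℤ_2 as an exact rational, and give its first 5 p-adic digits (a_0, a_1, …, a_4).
Σ a^n = 1/(1 − a) = 1/505;  first 5 digits = (1, 0, 0, 1, 0)

v_2(a) = 3 ≥ 1, so the series converges in ℤ_2 to 1/(1 − a) = 1/(1 − (-504)) = 1/505. Expand this rational in ℤ_2: compute digits iteratively via d_i = x_i mod 2, x_{i+1} = (x_i − d_i)/2. The first 5 digits are (1, 0, 0, 1, 0).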